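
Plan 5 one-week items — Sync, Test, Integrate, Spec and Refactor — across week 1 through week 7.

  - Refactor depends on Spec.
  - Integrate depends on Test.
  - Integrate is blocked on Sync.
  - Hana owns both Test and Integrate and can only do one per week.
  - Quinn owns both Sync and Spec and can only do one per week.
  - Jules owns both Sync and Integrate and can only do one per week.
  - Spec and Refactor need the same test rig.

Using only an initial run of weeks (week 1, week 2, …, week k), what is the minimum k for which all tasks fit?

3 weeks

The precedence chain requires at least 2 distinct weeks.
Could 2 weeks be enough, i.e. nothing placed later than week 2? No: Refactor must come after Spec (at week 1 or later) → {week 2}; Spec must come before Refactor (at week 2 or earlier) → {week 1}; Integrate must come after Test (at week 1 or later) → {week 2}; Sync must come before Integrate (at week 2 or earlier) → {week 1}; Spec can't share with Sync (week 1) → nothing is left.
So 2 weeks is not enough.
3 works (last occupied week: week 3): for example Sync in week 1; Test in week 1; Spec in week 2; Integrate in week 2; Refactor in week 3.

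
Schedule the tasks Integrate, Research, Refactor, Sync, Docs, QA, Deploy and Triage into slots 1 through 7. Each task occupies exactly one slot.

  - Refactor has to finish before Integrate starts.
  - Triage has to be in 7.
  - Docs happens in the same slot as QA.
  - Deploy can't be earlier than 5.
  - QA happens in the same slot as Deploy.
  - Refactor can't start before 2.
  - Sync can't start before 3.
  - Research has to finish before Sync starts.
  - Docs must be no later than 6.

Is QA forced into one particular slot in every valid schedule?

No

QA can be 5 (e.g. Sync=3; Docs=5; Triage=7; Deploy=5; QA=5; Research=1; Refactor=2; Integrate=3) or 6 (e.g. Integrate -> 3; QA -> 6; Refactor -> 2; Docs -> 6; Research -> 1; Sync -> 3; Deploy -> 6; Triage -> 7).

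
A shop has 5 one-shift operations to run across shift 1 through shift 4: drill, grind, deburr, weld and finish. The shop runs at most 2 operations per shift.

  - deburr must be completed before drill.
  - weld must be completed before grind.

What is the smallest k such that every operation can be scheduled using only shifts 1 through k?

The precedence chain requires at least 2 distinct shifts.
With at most 2 per shift and 5 operations, at least 3 shifts are needed.
3 works (last occupied shift: shift 3): for example deburr -> shift 1; weld -> shift 1; grind -> shift 2; drill -> shift 2; finish -> shift 3.

3 shifts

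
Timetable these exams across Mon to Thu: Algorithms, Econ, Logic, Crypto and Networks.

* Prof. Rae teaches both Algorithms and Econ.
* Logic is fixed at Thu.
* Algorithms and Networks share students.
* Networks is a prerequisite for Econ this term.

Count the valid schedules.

48

Splitting on Algorithms: it can be Mon (12), Tue (12), Wed (12), Thu (12). Listing each branch's schedules as (Econ, Logic, Crypto, Networks):
Algorithms=Mon: (Wed,Thu,Mon,Tue) (Wed,Thu,Tue,Tue) (Wed,Thu,Wed,Tue) (Wed,Thu,Thu,Tue) (Thu,Thu,Mon,Tue) (Thu,Thu,Mon,Wed) (Thu,Thu,Tue,Tue) (Thu,Thu,Tue,Wed) (Thu,Thu,Wed,Tue) (Thu,Thu,Wed,Wed) (Thu,Thu,Thu,Tue) (Thu,Thu,Thu,Wed) — 12.
Algorithms=Tue: (Wed,Thu,Mon,Mon) (Wed,Thu,Tue,Mon) (Wed,Thu,Wed,Mon) (Wed,Thu,Thu,Mon) (Thu,Thu,Mon,Mon) (Thu,Thu,Mon,Wed) (Thu,Thu,Tue,Mon) (Thu,Thu,Tue,Wed) (Thu,Thu,Wed,Mon) (Thu,Thu,Wed,Wed) (Thu,Thu,Thu,Mon) (Thu,Thu,Thu,Wed) — 12.
Algorithms=Wed: (Tue,Thu,Mon,Mon) (Tue,Thu,Tue,Mon) (Tue,Thu,Wed,Mon) (Tue,Thu,Thu,Mon) (Thu,Thu,Mon,Mon) (Thu,Thu,Mon,Tue) (Thu,Thu,Tue,Mon) (Thu,Thu,Tue,Tue) (Thu,Thu,Wed,Mon) (Thu,Thu,Wed,Tue) (Thu,Thu,Thu,Mon) (Thu,Thu,Thu,Tue) — 12.
Algorithms=Thu: (Tue,Thu,Mon,Mon) (Tue,Thu,Tue,Mon) (Tue,Thu,Wed,Mon) (Tue,Thu,Thu,Mon) (Wed,Thu,Mon,Mon) (Wed,Thu,Mon,Tue) (Wed,Thu,Tue,Mon) (Wed,Thu,Tue,Tue) (Wed,Thu,Wed,Mon) (Wed,Thu,Wed,Tue) (Wed,Thu,Thu,Mon) (Wed,Thu,Thu,Tue) — 12.
Summing: 12 + 12 + 12 + 12 = 48.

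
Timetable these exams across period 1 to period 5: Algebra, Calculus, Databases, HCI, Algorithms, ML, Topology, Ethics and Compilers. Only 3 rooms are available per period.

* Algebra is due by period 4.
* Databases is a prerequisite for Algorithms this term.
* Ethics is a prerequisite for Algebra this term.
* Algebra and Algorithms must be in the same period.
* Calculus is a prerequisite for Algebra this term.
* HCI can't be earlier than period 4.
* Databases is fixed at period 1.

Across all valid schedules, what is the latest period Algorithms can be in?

period 4

Precedence pushes Algorithms to at least period 2; Algorithms must be in the same period as Algebra, which can't be after period 4, so Algorithms is at most period 4.
Algorithms at period 4 is achievable: HCI -> period 4, Databases -> period 1, Topology -> period 2, Compilers -> period 2, Algebra -> period 4, Calculus -> period 1, Algorithms -> period 4, ML -> period 2, Ethics -> period 1.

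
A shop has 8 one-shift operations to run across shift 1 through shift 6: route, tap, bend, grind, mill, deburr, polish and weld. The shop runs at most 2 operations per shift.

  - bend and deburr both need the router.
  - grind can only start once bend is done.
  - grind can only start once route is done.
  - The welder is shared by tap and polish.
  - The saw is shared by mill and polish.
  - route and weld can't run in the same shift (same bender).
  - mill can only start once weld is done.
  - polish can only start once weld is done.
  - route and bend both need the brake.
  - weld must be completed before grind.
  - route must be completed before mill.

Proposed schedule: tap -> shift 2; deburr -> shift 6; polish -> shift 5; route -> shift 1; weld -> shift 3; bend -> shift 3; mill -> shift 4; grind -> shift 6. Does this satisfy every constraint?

route and weld can't run in the same shift (same bender) — holds.
mill can only start once weld is done — holds.
The shop runs at most 2 operations per shift — holds.
weld must be completed before grind — holds.
grind can only start once route is done — holds.
route and bend both need the brake — holds.
grind can only start once bend is done — holds.
The welder is shared by tap and polish — holds.
route must be completed before mill — holds.
polish can only start once weld is done — holds.
The saw is shared by mill and polish — holds.
bend and deburr both need the router — holds.

Yes, all constraints hold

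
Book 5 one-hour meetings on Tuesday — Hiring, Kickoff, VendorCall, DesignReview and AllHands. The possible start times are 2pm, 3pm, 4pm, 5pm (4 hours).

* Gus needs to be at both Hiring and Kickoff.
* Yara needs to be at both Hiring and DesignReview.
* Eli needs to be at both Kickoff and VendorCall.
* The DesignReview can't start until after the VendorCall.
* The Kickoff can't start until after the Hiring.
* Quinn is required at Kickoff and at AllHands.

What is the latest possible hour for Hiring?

4pm

Downstream work caps Hiring at 4pm.
Hiring at 4pm is achievable: VendorCall in 2pm, AllHands in 2pm, DesignReview in 3pm, Kickoff in 5pm, Hiring in 4pm.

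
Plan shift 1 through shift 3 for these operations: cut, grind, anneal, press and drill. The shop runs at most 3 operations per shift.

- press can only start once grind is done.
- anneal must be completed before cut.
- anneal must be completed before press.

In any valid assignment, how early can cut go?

Precedence pushes cut to at least shift 2.
cut at shift 2 is achievable: cut=shift 2; press=shift 2; anneal=shift 1; drill=shift 1; grind=shift 1.

shift 2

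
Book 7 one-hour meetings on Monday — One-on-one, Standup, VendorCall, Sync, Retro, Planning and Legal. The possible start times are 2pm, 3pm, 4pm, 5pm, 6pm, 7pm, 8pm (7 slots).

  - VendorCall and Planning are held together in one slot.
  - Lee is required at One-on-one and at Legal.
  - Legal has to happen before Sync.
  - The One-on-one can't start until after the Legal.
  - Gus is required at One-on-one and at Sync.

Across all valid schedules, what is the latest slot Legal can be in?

Downstream work caps Legal at 7pm.
Legal at 6pm is achievable: Retro in 2pm, One-on-one in 7pm, Standup in 2pm, Sync in 8pm, VendorCall in 2pm, Legal in 6pm, Planning in 2pm.
Nothing later works — the conflict constraints rule out every slot after 6pm.

6pm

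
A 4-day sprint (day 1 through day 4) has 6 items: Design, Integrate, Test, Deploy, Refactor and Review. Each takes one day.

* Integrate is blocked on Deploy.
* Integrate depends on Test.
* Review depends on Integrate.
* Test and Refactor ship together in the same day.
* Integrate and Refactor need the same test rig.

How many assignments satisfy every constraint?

24

Splitting on Design: it can be day 1 (6), day 2 (6), day 3 (6), day 4 (6). Listing each branch's schedules as (Integrate, Test, Deploy, Refactor, Review) by day number:
Design=day 1: (2,1,1,1,3) (2,1,1,1,4) (3,1,1,1,4) (3,1,2,1,4) (3,2,1,2,4) (3,2,2,2,4) — 6.
Design=day 2: (2,1,1,1,3) (2,1,1,1,4) (3,1,1,1,4) (3,1,2,1,4) (3,2,1,2,4) (3,2,2,2,4) — 6.
Design=day 3: (2,1,1,1,3) (2,1,1,1,4) (3,1,1,1,4) (3,1,2,1,4) (3,2,1,2,4) (3,2,2,2,4) — 6.
Design=day 4: (2,1,1,1,3) (2,1,1,1,4) (3,1,1,1,4) (3,1,2,1,4) (3,2,1,2,4) (3,2,2,2,4) — 6.
Summing: 6 + 6 + 6 + 6 = 24.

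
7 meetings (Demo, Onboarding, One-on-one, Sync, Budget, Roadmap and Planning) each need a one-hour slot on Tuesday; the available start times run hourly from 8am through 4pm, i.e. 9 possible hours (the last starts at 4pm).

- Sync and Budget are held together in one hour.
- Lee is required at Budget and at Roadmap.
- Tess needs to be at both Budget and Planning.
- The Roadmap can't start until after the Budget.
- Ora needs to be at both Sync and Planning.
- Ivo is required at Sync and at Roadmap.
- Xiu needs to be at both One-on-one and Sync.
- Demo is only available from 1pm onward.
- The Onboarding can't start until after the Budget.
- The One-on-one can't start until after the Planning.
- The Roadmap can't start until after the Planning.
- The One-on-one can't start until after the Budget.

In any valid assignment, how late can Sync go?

Sync must be in the same hour as Budget, which can't be after 3pm, so Sync is at most 3pm.
Sync at 3pm is achievable: Sync -> 3pm, Roadmap -> 4pm, Planning -> 8am, Demo -> 1pm, One-on-one -> 4pm, Budget -> 3pm, Onboarding -> 4pm.

3pm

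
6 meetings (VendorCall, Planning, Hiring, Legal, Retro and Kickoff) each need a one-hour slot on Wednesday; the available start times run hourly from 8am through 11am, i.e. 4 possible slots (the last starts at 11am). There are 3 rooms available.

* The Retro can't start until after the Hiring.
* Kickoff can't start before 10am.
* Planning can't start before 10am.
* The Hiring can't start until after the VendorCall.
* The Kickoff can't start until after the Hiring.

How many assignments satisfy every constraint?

44

Splitting on VendorCall: it can be 8am (37), 9am (7). Listing each branch's schedules as (Planning, Hiring, Legal, Retro, Kickoff):
VendorCall=8am: (10am,9am,8am,10am,10am) (10am,9am,8am,10am,11am) (10am,9am,8am,11am,10am) (10am,9am,8am,11am,11am) (10am,9am,9am,10am,10am) (10am,9am,9am,10am,11am) (10am,9am,9am,11am,10am) (10am,9am,9am,11am,11am) (10am,9am,10am,10am,11am) (10am,9am,10am,11am,10am) (10am,9am,10am,11am,11am) (10am,9am,11am,10am,10am) (10am,9am,11am,10am,11am) (10am,9am,11am,11am,10am) (10am,9am,11am,11am,11am) (10am,10am,8am,11am,11am) (10am,10am,9am,11am,11am) (10am,10am,10am,11am,11am) (10am,10am,11am,11am,11am) (11am,9am,8am,10am,10am) (11am,9am,8am,10am,11am) (11am,9am,8am,11am,10am) (11am,9am,8am,11am,11am) (11am,9am,9am,10am,10am) (11am,9am,9am,10am,11am) (11am,9am,9am,11am,10am) (11am,9am,9am,11am,11am) (11am,9am,10am,10am,10am) (11am,9am,10am,10am,11am) (11am,9am,10am,11am,10am) (11am,9am,10am,11am,11am) (11am,9am,11am,10am,10am) (11am,9am,11am,10am,11am) (11am,9am,11am,11am,10am) (11am,10am,8am,11am,11am) (11am,10am,9am,11am,11am) (11am,10am,10am,11am,11am) — 37.
VendorCall=9am: (10am,10am,8am,11am,11am) (10am,10am,9am,11am,11am) (10am,10am,10am,11am,11am) (10am,10am,11am,11am,11am) (11am,10am,8am,11am,11am) (11am,10am,9am,11am,11am) (11am,10am,10am,11am,11am) — 7.
Summing: 37 + 7 = 44.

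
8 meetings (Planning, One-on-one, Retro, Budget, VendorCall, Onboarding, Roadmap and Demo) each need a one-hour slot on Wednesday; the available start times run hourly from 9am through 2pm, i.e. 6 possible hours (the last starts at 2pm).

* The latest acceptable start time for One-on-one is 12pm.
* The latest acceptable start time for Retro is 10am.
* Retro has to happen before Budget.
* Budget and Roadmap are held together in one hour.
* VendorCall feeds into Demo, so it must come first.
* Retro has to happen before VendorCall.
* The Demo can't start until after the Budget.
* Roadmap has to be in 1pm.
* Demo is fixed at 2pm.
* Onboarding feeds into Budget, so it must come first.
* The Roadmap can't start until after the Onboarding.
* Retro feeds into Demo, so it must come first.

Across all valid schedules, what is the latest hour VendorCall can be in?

1pm

Precedence pushes VendorCall to at least 10am; downstream work caps VendorCall at 1pm.
VendorCall at 1pm is achievable: Retro -> 9am, Planning -> 9am, Roadmap -> 1pm, One-on-one -> 9am, Demo -> 2pm, Onboarding -> 9am, VendorCall -> 1pm, Budget -> 1pm.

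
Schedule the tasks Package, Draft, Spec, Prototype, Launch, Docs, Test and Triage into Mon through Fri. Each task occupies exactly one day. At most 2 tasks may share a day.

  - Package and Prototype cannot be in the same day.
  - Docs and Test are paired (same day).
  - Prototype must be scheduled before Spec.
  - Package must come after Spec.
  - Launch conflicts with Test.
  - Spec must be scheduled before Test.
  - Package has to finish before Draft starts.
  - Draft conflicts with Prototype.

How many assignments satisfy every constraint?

36

Splitting on Package: it can be Wed (24), Thu (12). Listing each branch's schedules as (Draft, Spec, Prototype, Launch, Docs, Test, Triage):
Package=Wed: (Thu,Tue,Mon,Mon,Fri,Fri,Tue) (Thu,Tue,Mon,Mon,Fri,Fri,Wed) (Thu,Tue,Mon,Mon,Fri,Fri,Thu) (Thu,Tue,Mon,Tue,Fri,Fri,Mon) (Thu,Tue,Mon,Tue,Fri,Fri,Wed) (Thu,Tue,Mon,Tue,Fri,Fri,Thu) (Thu,Tue,Mon,Wed,Fri,Fri,Mon) (Thu,Tue,Mon,Wed,Fri,Fri,Tue) (Thu,Tue,Mon,Wed,Fri,Fri,Thu) (Thu,Tue,Mon,Thu,Fri,Fri,Mon) (Thu,Tue,Mon,Thu,Fri,Fri,Tue) (Thu,Tue,Mon,Thu,Fri,Fri,Wed) (Fri,Tue,Mon,Mon,Thu,Thu,Tue) (Fri,Tue,Mon,Mon,Thu,Thu,Wed) (Fri,Tue,Mon,Mon,Thu,Thu,Fri) (Fri,Tue,Mon,Tue,Thu,Thu,Mon) (Fri,Tue,Mon,Tue,Thu,Thu,Wed) (Fri,Tue,Mon,Tue,Thu,Thu,Fri) (Fri,Tue,Mon,Wed,Thu,Thu,Mon) (Fri,Tue,Mon,Wed,Thu,Thu,Tue) (Fri,Tue,Mon,Wed,Thu,Thu,Fri) (Fri,Tue,Mon,Fri,Thu,Thu,Mon) (Fri,Tue,Mon,Fri,Thu,Thu,Tue) (Fri,Tue,Mon,Fri,Thu,Thu,Wed) — 24.
Package=Thu: (Fri,Tue,Mon,Mon,Wed,Wed,Tue) (Fri,Tue,Mon,Mon,Wed,Wed,Thu) (Fri,Tue,Mon,Mon,Wed,Wed,Fri) (Fri,Tue,Mon,Tue,Wed,Wed,Mon) (Fri,Tue,Mon,Tue,Wed,Wed,Thu) (Fri,Tue,Mon,Tue,Wed,Wed,Fri) (Fri,Tue,Mon,Thu,Wed,Wed,Mon) (Fri,Tue,Mon,Thu,Wed,Wed,Tue) (Fri,Tue,Mon,Thu,Wed,Wed,Fri) (Fri,Tue,Mon,Fri,Wed,Wed,Mon) (Fri,Tue,Mon,Fri,Wed,Wed,Tue) (Fri,Tue,Mon,Fri,Wed,Wed,Thu) — 12.
Summing: 24 + 12 = 36.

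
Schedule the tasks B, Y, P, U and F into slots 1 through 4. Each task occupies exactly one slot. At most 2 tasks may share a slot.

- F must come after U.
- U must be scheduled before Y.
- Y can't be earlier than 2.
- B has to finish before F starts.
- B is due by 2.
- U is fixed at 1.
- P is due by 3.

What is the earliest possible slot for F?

Precedence pushes F to at least 2.
F at 2 is achievable: Y in 2, U in 1, B in 1, F in 2, P in 3.

2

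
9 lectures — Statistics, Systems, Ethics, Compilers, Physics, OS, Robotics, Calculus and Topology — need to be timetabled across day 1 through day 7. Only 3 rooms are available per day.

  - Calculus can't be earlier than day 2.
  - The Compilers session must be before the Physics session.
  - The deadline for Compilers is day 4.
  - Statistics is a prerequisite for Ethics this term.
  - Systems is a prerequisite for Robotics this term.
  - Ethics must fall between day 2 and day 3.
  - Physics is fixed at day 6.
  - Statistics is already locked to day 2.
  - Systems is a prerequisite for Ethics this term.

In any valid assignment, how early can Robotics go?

Precedence pushes Robotics to at least day 2.
Robotics at day 2 is achievable: Topology -> day 3; Statistics -> day 2; Calculus -> day 2; Ethics -> day 3; Robotics -> day 2; OS -> day 1; Compilers -> day 1; Physics -> day 6; Systems -> day 1.

day 2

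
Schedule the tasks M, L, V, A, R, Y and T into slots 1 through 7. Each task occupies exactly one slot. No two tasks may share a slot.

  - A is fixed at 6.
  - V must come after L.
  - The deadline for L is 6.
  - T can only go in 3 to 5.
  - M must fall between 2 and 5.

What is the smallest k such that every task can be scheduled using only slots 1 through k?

7 slots

The precedence chain requires at least 2 distinct slots.
With at most 1 per slot and 7 tasks, at least 7 slots are needed.
A can't be placed before 6, so the schedule must run through at least slot 6.
7 works (last occupied slot: 7): for example M -> 2; V -> 4; A -> 6; L -> 1; R -> 5; Y -> 7; T -> 3.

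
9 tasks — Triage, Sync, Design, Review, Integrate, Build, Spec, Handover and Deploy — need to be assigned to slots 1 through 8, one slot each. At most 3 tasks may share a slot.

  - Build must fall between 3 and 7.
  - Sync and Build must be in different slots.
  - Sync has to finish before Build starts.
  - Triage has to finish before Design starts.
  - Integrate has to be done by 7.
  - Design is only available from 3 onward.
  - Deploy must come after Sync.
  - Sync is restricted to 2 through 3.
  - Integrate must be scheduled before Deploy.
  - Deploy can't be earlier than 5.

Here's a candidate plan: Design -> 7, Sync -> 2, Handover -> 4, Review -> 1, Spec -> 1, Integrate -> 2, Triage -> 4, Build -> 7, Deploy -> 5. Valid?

Design is only available from 3 onward — holds.
Build must fall between 3 and 7 — holds.
Sync has to finish before Build starts — holds.
Deploy must come after Sync — holds.
Sync is restricted to 2 through 3 — holds.
At most 3 tasks may share a slot — holds.
Integrate has to be done by 7 — holds.
Deploy can't be earlier than 5 — holds.
Integrate must be scheduled before Deploy — holds.
Sync and Build must be in different slots — holds.
Triage has to finish before Design starts — holds.

Valid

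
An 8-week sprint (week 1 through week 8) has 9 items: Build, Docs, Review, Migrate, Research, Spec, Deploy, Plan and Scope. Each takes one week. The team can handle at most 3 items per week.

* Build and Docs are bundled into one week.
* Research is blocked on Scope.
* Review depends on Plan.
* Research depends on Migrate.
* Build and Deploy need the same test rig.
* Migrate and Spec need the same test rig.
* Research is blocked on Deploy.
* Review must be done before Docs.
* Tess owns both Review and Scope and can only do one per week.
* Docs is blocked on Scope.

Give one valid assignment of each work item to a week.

Research in week 2, Deploy in week 1, Review in week 3, Migrate in week 1, Docs in week 4, Scope in week 1, Spec in week 2, Build in week 4, Plan in week 2

Checking: Plan(week 2) before Review(week 3); Review(week 3) before Docs(week 4); Migrate(week 1) before Research(week 2); Deploy(week 1) before Research(week 2); Scope(week 1) before Docs(week 4); Scope(week 1) before Research(week 2); Review(week 3) != Scope(week 1); Build(week 4) != Deploy(week 1); Migrate(week 1) != Spec(week 2); Build = Docs = week 4; max 3 per week (cap 3).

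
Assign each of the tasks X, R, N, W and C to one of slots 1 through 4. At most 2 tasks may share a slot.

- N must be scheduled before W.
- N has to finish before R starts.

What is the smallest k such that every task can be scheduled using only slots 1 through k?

3 slots

The precedence chain requires at least 2 distinct slots.
With at most 2 per slot and 5 tasks, at least 3 slots are needed.
3 works (last occupied slot: 3): for example W in 2, N in 1, C in 3, R in 2, X in 1.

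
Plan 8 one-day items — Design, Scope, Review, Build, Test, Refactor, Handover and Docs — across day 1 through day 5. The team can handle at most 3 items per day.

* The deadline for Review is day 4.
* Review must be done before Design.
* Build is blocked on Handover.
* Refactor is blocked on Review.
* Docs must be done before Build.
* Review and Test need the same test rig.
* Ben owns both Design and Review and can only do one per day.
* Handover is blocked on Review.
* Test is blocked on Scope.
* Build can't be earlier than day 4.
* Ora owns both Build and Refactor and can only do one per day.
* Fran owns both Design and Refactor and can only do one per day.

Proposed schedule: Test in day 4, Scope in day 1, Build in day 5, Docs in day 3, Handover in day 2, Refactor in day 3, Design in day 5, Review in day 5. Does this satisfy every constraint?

Invalid. The deadline for Review is day 4.

Handover is blocked on Review — violated.
Review and Test need the same test rig — holds.
Ben owns both Design and Review and can only do one per day — violated.
Ora owns both Build and Refactor and can only do one per day — holds.
The deadline for Review is day 4 — violated.
Build is blocked on Handover — holds.
Fran owns both Design and Refactor and can only do one per day — holds.
Test is blocked on Scope — holds.
Review must be done before Design — violated.
Docs must be done before Build — holds.
Refactor is blocked on Review — violated.
The team can handle at most 3 items per day — holds.
Build can't be earlier than day 4 — holds.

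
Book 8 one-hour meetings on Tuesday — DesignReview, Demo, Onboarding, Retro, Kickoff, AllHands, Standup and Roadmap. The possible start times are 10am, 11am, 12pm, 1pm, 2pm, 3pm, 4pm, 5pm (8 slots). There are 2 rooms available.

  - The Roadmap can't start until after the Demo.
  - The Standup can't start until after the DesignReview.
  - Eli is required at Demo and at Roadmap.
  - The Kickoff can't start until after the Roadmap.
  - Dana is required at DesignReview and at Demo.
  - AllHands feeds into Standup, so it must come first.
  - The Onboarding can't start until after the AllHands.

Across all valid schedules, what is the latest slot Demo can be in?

Downstream work caps Demo at 3pm.
Demo at 3pm is achievable: Onboarding=11am; Demo=3pm; Kickoff=5pm; Retro=12pm; AllHands=10am; DesignReview=10am; Roadmap=4pm; Standup=11am.

3pm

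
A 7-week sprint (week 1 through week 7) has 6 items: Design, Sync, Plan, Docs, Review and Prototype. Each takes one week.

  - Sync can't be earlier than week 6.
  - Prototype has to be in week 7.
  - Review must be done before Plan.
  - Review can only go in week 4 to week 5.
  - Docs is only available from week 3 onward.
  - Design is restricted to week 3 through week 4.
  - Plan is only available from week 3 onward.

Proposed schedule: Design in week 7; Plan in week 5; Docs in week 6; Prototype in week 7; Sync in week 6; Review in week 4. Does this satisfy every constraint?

No — it violates: Design is restricted to week 3 through week 4

Plan is only available from week 3 onward — holds.
Review must be done before Plan — holds.
Sync can't be earlier than week 6 — holds.
Design is restricted to week 3 through week 4 — violated.
Prototype has to be in week 7 — holds.
Docs is only available from week 3 onward — holds.
Review can only go in week 4 to week 5 — holds.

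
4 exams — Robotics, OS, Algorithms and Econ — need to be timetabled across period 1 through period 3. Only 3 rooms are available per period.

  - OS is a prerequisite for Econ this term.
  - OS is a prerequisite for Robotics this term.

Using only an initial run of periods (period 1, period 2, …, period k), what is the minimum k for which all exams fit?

The precedence chain requires at least 2 distinct periods.
With at most 3 per period and 4 exams, at least 2 periods are needed.
2 works (last occupied period: period 2): for example Algorithms=period 1, Econ=period 2, Robotics=period 2, OS=period 1.

2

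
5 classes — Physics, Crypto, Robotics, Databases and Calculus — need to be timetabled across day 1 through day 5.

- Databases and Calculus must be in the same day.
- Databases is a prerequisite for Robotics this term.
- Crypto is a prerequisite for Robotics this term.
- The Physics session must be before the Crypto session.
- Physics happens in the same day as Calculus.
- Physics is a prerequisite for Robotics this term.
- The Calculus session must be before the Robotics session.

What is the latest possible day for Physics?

Downstream work caps Physics at day 3.
Physics at day 3 is achievable: Crypto=day 4, Databases=day 3, Physics=day 3, Calculus=day 3, Robotics=day 5.

day 3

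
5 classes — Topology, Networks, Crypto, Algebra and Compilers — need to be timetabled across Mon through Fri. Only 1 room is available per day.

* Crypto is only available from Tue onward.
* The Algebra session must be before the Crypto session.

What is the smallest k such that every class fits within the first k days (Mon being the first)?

5

The precedence chain requires at least 2 distinct days.
With at most 1 per day and 5 classes, at least 5 days are needed.
5 works (last occupied day: Fri): for example Crypto=Tue, Compilers=Fri, Topology=Wed, Networks=Thu, Algebra=Mon.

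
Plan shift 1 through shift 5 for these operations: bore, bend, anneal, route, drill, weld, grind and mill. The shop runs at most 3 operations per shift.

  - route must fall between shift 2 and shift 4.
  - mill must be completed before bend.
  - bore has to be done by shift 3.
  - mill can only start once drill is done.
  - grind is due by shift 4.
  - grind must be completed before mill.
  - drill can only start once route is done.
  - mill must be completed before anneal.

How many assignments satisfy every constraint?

Splitting on bore: it can be shift 1 (15), shift 2 (14), shift 3 (14). Listing each branch's schedules as (bend, anneal, route, drill, weld, grind, mill) by shift number:
bore=shift 1: (5,5,2,3,1,1,4) (5,5,2,3,1,2,4) (5,5,2,3,1,3,4) (5,5,2,3,2,1,4) (5,5,2,3,2,2,4) (5,5,2,3,2,3,4) (5,5,2,3,3,1,4) (5,5,2,3,3,2,4) (5,5,2,3,3,3,4) (5,5,2,3,4,1,4) (5,5,2,3,4,2,4) (5,5,2,3,4,3,4) (5,5,2,3,5,1,4) (5,5,2,3,5,2,4) (5,5,2,3,5,3,4) — 15.
bore=shift 2: (5,5,2,3,1,1,4) (5,5,2,3,1,2,4) (5,5,2,3,1,3,4) (5,5,2,3,2,1,4) (5,5,2,3,2,3,4) (5,5,2,3,3,1,4) (5,5,2,3,3,2,4) (5,5,2,3,3,3,4) (5,5,2,3,4,1,4) (5,5,2,3,4,2,4) (5,5,2,3,4,3,4) (5,5,2,3,5,1,4) (5,5,2,3,5,2,4) (5,5,2,3,5,3,4) — 14.
bore=shift 3: (5,5,2,3,1,1,4) (5,5,2,3,1,2,4) (5,5,2,3,1,3,4) (5,5,2,3,2,1,4) (5,5,2,3,2,2,4) (5,5,2,3,2,3,4) (5,5,2,3,3,1,4) (5,5,2,3,3,2,4) (5,5,2,3,4,1,4) (5,5,2,3,4,2,4) (5,5,2,3,4,3,4) (5,5,2,3,5,1,4) (5,5,2,3,5,2,4) (5,5,2,3,5,3,4) — 14.
Summing: 15 + 14 + 14 = 43.

43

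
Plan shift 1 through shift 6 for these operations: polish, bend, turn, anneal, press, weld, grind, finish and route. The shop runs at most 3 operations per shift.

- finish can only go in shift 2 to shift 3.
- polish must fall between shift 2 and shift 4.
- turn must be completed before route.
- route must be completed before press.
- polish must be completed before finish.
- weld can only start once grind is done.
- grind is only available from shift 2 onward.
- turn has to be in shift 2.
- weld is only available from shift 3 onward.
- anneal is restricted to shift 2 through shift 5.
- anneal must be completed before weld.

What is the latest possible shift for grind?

shift 5

Grind is available from shift 2; downstream work caps grind at shift 5.
grind at shift 5 is achievable: polish in shift 2, route in shift 3, finish in shift 3, weld in shift 6, turn in shift 2, bend in shift 1, grind in shift 5, anneal in shift 2, press in shift 4.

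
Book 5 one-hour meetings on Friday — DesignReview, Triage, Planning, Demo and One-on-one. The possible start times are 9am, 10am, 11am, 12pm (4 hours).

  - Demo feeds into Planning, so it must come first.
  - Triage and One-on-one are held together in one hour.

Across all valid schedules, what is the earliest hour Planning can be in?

10am

Precedence pushes Planning to at least 10am.
Planning at 10am is achievable: Triage -> 9am, DesignReview -> 9am, Demo -> 9am, One-on-one -> 9am, Planning -> 10am.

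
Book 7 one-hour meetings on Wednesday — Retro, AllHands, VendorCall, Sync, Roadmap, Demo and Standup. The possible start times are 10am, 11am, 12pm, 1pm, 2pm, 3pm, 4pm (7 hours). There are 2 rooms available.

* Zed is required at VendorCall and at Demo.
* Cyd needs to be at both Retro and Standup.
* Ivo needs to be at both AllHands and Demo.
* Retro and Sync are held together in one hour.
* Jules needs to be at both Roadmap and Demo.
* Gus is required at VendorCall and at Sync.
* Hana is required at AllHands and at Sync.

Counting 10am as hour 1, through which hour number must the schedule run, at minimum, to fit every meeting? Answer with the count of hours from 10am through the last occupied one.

With at most 2 per hour and 7 meetings, at least 4 hours are needed.
4 works (last occupied hour: 1pm): for example VendorCall in 11am; Standup in 12pm; Sync in 10am; Demo in 1pm; Retro in 10am; AllHands in 11am; Roadmap in 12pm.

4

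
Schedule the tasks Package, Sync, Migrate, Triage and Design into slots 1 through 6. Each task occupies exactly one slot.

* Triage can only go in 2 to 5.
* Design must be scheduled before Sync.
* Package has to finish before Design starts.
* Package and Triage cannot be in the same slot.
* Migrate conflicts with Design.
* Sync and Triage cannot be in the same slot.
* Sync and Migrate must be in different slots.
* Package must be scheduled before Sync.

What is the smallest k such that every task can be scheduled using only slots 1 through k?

The precedence chain requires at least 3 distinct slots.
3 works (last occupied slot: 3): for example Design=2, Package=1, Migrate=1, Triage=2, Sync=3.

3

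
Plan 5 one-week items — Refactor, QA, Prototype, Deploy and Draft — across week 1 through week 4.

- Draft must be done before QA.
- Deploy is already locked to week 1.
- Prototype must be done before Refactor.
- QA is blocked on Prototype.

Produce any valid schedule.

QA -> week 2, Draft -> week 1, Refactor -> week 2, Deploy -> week 1, Prototype -> week 1

Checking: Draft(week 1) before QA(week 2); Prototype(week 1) before QA(week 2); Prototype(week 1) before Refactor(week 2); Deploy=week 1 in [week 1,week 1].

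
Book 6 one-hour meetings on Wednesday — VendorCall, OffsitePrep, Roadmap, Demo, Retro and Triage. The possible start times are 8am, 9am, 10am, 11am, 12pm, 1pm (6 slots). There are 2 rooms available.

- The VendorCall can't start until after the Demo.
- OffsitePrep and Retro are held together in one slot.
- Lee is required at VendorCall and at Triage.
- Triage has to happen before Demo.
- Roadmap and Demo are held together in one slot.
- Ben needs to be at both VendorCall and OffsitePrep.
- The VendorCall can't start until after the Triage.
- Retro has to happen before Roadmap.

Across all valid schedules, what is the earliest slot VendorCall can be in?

11am

Precedence pushes VendorCall to at least 10am.
VendorCall at 11am is achievable: Demo=10am; VendorCall=11am; Retro=9am; Triage=8am; OffsitePrep=9am; Roadmap=10am.
Nothing earlier works — the conflict and capacity constraints rule out every slot before 11am.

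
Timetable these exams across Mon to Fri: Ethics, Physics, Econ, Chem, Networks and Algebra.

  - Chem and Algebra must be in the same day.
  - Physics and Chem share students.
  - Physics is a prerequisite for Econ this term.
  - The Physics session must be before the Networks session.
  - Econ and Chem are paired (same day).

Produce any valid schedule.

Econ -> Tue; Algebra -> Tue; Networks -> Tue; Chem -> Tue; Physics -> Mon; Ethics -> Mon

Checking: Physics(Mon) before Econ(Tue); Physics(Mon) before Networks(Tue); Physics(Mon) != Chem(Tue); Chem = Algebra = Tue; Econ = Chem = Tue.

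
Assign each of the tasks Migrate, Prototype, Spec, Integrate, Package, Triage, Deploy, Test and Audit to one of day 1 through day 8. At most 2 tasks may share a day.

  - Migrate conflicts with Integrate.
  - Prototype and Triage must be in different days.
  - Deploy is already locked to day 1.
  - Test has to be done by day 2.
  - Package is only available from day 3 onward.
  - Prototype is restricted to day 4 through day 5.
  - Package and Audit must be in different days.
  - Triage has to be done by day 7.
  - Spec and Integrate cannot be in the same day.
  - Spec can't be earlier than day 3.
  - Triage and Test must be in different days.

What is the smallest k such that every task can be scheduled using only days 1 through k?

With at most 2 per day and 9 tasks, at least 5 days are needed.
Prototype can't be placed before day 4, so the schedule must run through at least day 4.
5 works (last occupied day: day 5): for example Package in day 3, Spec in day 3, Migrate in day 2, Audit in day 5, Deploy in day 1, Test in day 1, Triage in day 2, Prototype in day 4, Integrate in day 4.

5 days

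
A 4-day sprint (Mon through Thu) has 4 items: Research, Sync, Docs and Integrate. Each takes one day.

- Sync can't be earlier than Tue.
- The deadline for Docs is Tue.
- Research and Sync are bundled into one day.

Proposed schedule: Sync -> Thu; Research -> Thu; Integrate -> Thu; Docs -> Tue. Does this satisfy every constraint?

Sync can't be earlier than Tue — holds.
Research and Sync are bundled into one day — holds.
The deadline for Docs is Tue — holds.

Valid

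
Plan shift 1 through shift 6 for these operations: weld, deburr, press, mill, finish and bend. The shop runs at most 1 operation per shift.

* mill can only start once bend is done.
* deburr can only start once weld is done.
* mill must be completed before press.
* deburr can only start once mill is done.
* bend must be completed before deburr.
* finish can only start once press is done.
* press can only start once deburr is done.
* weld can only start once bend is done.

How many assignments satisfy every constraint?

2

Enumerating: weld=shift 3; bend=shift 1; press=shift 5; mill=shift 2; finish=shift 6; deburr=shift 4 | deburr -> shift 4; finish -> shift 6; mill -> shift 3; press -> shift 5; weld -> shift 2; bend -> shift 1.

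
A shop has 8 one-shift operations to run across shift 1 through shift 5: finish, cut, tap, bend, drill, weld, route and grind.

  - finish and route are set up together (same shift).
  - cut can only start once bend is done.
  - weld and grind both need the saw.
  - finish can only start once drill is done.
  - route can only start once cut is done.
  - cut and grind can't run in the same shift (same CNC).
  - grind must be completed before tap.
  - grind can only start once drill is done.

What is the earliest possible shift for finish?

shift 3

Finish must be in the same shift as route, which can't be before shift 3, so finish is at least shift 3.
finish at shift 3 is achievable: grind in shift 3; weld in shift 1; bend in shift 1; tap in shift 4; finish in shift 3; route in shift 3; cut in shift 2; drill in shift 1.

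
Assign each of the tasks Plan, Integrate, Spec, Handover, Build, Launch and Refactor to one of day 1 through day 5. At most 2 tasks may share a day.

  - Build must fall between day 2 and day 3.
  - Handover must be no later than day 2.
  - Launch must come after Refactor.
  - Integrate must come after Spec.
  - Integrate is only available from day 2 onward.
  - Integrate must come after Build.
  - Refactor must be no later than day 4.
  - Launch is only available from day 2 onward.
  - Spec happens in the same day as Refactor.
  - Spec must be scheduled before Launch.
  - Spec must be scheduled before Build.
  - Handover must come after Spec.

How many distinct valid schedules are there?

50

Splitting on Plan: it can be day 2 (6), day 3 (14), day 4 (15), day 5 (15). Listing each branch's schedules as (Integrate, Spec, Handover, Build, Launch, Refactor) by day number:
Plan=day 2: (4,1,2,3,3,1) (4,1,2,3,4,1) (4,1,2,3,5,1) (5,1,2,3,3,1) (5,1,2,3,4,1) (5,1,2,3,5,1) — 6.
Plan=day 3: (3,1,2,2,4,1) (3,1,2,2,5,1) (4,1,2,2,3,1) (4,1,2,2,4,1) (4,1,2,2,5,1) (4,1,2,3,2,1) (4,1,2,3,4,1) (4,1,2,3,5,1) (5,1,2,2,3,1) (5,1,2,2,4,1) (5,1,2,2,5,1) (5,1,2,3,2,1) (5,1,2,3,4,1) (5,1,2,3,5,1) — 14.
Plan=day 4: (3,1,2,2,3,1) (3,1,2,2,4,1) (3,1,2,2,5,1) (4,1,2,2,3,1) (4,1,2,2,5,1) (4,1,2,3,2,1) (4,1,2,3,3,1) (4,1,2,3,5,1) (5,1,2,2,3,1) (5,1,2,2,4,1) (5,1,2,2,5,1) (5,1,2,3,2,1) (5,1,2,3,3,1) (5,1,2,3,4,1) (5,1,2,3,5,1) — 15.
Plan=day 5: (3,1,2,2,3,1) (3,1,2,2,4,1) (3,1,2,2,5,1) (4,1,2,2,3,1) (4,1,2,2,4,1) (4,1,2,2,5,1) (4,1,2,3,2,1) (4,1,2,3,3,1) (4,1,2,3,4,1) (4,1,2,3,5,1) (5,1,2,2,3,1) (5,1,2,2,4,1) (5,1,2,3,2,1) (5,1,2,3,3,1) (5,1,2,3,4,1) — 15.
Summing: 6 + 14 + 15 + 15 = 50.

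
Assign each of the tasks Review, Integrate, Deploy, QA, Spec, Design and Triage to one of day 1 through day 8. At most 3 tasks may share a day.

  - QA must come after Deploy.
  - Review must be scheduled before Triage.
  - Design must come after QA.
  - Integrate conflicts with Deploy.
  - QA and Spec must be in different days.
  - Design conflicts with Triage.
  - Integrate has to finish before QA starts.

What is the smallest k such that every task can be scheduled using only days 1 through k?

4 days

The precedence chain requires at least 3 distinct days.
With at most 3 per day and 7 tasks, at least 3 days are needed.
Could 3 days be enough, i.e. nothing placed later than day 3? No: QA must come after Integrate (at day 1 or later) → {day 2, day 3}; Integrate must come before QA (at day 3 or earlier) → {day 1, day 2}; Deploy must come before QA (at day 3 or earlier) → {day 1, day 2}; Design must come after QA (at day 2 or later) → {day 3}; QA must come before Design (at day 3 or earlier) → {day 2}; Integrate must come before QA (at day 2 or earlier) → {day 1}; Deploy must come before QA (at day 2 or earlier) → {day 1}; Deploy can't share with Integrate (day 1) → nothing is left.
So 3 days is not enough.
4 works (last occupied day: day 4): for example Deploy in day 2; Spec in day 1; Integrate in day 1; Design in day 4; QA in day 3; Review in day 1; Triage in day 2.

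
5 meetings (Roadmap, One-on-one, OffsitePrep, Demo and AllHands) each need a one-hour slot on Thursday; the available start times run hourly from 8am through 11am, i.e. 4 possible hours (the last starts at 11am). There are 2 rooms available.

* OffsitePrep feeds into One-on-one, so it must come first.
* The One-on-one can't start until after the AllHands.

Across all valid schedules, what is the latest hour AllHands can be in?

Downstream work caps AllHands at 10am.
AllHands at 10am is achievable: One-on-one=11am; OffsitePrep=8am; AllHands=10am; Demo=9am; Roadmap=8am.

10am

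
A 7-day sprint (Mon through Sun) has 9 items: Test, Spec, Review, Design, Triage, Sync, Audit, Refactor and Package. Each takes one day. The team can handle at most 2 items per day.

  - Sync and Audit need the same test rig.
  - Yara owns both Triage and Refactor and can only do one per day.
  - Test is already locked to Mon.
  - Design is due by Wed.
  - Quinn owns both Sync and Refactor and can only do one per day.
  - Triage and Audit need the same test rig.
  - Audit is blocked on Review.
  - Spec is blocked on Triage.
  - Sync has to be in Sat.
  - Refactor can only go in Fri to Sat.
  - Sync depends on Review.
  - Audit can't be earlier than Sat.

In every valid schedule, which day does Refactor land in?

Refactor's window is Fri–Sat.
Sync is fixed at Sat, and Refactor can't share a day with Sync.
So Refactor must be Fri.

Fri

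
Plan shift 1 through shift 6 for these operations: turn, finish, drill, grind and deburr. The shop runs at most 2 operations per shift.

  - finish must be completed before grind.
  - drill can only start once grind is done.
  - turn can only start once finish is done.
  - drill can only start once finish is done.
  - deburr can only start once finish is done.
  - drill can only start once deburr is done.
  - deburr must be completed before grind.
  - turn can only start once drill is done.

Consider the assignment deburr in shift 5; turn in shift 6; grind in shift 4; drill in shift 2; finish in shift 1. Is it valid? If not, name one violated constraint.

turn can only start once finish is done — holds.
deburr can only start once finish is done — holds.
drill can only start once grind is done — violated.
turn can only start once drill is done — holds.
deburr must be completed before grind — violated.
finish must be completed before grind — holds.
The shop runs at most 2 operations per shift — holds.
drill can only start once finish is done — holds.
drill can only start once deburr is done — violated.

Invalid. drill can only start once deburr is done.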